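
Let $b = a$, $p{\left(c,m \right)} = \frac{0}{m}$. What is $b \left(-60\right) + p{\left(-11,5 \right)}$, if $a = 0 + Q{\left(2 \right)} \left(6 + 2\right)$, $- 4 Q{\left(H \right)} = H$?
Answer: $240$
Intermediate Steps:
$Q{\left(H \right)} = - \frac{H}{4}$
$p{\left(c,m \right)} = 0$
$a = -4$ ($a = 0 + \left(- \frac{1}{4}\right) 2 \left(6 + 2\right) = 0 - 4 = -4$)
$b = -4$
$b \left(-60\right) + p{\left(-11,5 \right)} = \left(-4\right) \left(-60\right) + 0 = 240 + 0 = 240$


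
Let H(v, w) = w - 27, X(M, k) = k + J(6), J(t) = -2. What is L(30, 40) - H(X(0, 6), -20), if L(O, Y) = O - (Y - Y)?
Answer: 77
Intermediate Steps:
X(M, k) = -2 + k (X(M, k) = k - 2 = -2 + k)
L(O, Y) = O (L(O, Y) = O - 1*0 = O + 0 = O)
H(v, w) = -27 + w
L(30, 40) - H(X(0, 6), -20) = 30 - (-27 - 20) = 30 - 1*(-47) = 30 + 47 = 77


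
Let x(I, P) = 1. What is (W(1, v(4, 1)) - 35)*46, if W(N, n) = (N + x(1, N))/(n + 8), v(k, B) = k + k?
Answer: -6417/4 ≈ -1604.3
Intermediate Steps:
v(k, B) = 2*k
W(N, n) = (1 + N)/(8 + n) (W(N, n) = (N + 1)/(n + 8) = (1 + N)/(8 + n))
(W(1, v(4, 1)) - 35)*46 = ((1 + 1)/(8 + 2*4) - 35)*46 = (2/(8 + 8) - 35)*46 = (2/16 - 35)*46 = ((1/16)*2 - 35)*46 = (1/8 - 35)*46 = -279/8*46 = -6417/4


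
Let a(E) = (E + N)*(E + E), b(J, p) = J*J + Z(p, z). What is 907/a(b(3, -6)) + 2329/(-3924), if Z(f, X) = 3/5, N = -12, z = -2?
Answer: -848701/41856 ≈ -20.277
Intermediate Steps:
Z(f, X) = ⅗ (Z(f, X) = 3*(⅕) = ⅗)
b(J, p) = ⅗ + J² (b(J, p) = J*J + ⅗ = J² + ⅗ = ⅗ + J²)
a(E) = 2*E*(-12 + E) (a(E) = (E - 12)*(E + E) = (-12 + E)*(2*E) = 2*E*(-12 + E))
907/a(b(3, -6)) + 2329/(-3924) = 907/((2*(⅗ + 3²)*(-12 + (⅗ + 3²)))) + 2329/(-3924) = 907/((2*(⅗ + 9)*(-12 + (⅗ + 9)))) + 2329*(-1/3924) = 907/((2*(48/5)*(-12 + 48/5))) - 2329/3924 = 907/((2*(48/5)*(-12/5))) - 2329/3924 = 907/(-1152/25) - 2329/3924 = 907*(-25/1152) - 2329/3924 = -22675/1152 - 2329/3924 = -848701/41856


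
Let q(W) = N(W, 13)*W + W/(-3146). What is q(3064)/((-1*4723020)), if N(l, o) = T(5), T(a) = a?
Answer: -2008069/619109205 ≈ -0.0032435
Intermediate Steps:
N(l, o) = 5
q(W) = 15729*W/3146 (q(W) = 5*W + W/(-3146) = 5*W + W*(-1/3146) = 5*W - W/3146 = 15729*W/3146)
q(3064)/((-1*4723020)) = ((15729/3146)*3064)/((-1*4723020)) = (24096828/1573)/(-4723020) = (24096828/1573)*(-1/4723020) = -2008069/619109205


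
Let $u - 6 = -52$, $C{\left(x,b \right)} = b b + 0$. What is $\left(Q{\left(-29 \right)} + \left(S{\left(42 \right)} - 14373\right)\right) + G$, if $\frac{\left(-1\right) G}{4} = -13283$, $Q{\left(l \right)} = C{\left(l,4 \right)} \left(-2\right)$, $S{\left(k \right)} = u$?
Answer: $38681$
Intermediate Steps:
$C{\left(x,b \right)} = b^{2}$ ($C{\left(x,b \right)} = b^{2} + 0 = b^{2}$)
$u = -46$ ($u = 6 - 52 = -46$)
$S{\left(k \right)} = -46$
$Q{\left(l \right)} = -32$ ($Q{\left(l \right)} = 4^{2} \left(-2\right) = 16 \left(-2\right) = -32$)
$G = 53132$ ($G = \left(-4\right) \left(-13283\right) = 53132$)
$\left(Q{\left(-29 \right)} + \left(S{\left(42 \right)} - 14373\right)\right) + G = \left(-32 - 14419\right) + 53132 = -14451 + 53132 = 38681$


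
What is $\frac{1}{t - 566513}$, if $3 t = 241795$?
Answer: $- \frac{3}{1457744} \approx -2.058 \cdot 10^{-6}$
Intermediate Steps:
$t = \frac{241795}{3}$ ($t = \frac{1}{3} \cdot 241795 = \frac{241795}{3} \approx 80598.0$)
$\frac{1}{t - 566513} = \frac{1}{\frac{241795}{3} - 566513} = \frac{1}{- \frac{1457744}{3}} = - \frac{3}{1457744}$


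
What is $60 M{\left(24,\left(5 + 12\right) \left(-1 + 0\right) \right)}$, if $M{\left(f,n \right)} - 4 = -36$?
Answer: $-1920$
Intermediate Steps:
$M{\left(f,n \right)} = -32$ ($M{\left(f,n \right)} = 4 - 36 = -32$)
$60 M{\left(24,\left(5 + 12\right) \left(-1 + 0\right) \right)} = 60 \left(-32\right) = -1920$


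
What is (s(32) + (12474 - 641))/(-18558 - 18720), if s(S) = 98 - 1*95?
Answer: -5918/18639 ≈ -0.31751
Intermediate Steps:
s(S) = 3 (s(S) = 98 - 95 = 3)
(s(32) + (12474 - 641))/(-18558 - 18720) = (3 + (12474 - 641))/(-18558 - 18720) = (3 + 11833)/(-37278) = 11836*(-1/37278) = -5918/18639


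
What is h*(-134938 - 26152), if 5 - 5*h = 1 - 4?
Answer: -257744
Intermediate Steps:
h = 8/5 (h = 1 - (1 - 4)/5 = 1 - ⅕*(-3) = 1 + ⅗ = 8/5 ≈ 1.6000)
h*(-134938 - 26152) = 8*(-134938 - 26152)/5 = (8/5)*(-161090) = -257744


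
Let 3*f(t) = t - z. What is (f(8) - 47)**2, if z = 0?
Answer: 17689/9 ≈ 1965.4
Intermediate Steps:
f(t) = t/3 (f(t) = (t - 1*0)/3 = (t + 0)/3 = t/3)
(f(8) - 47)**2 = ((1/3)*8 - 47)**2 = (8/3 - 47)**2 = (-133/3)**2 = 17689/9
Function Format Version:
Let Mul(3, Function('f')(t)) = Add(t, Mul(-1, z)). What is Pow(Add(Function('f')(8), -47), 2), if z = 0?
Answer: Rational(17689, 9) ≈ 1965.4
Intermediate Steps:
Function('f')(t) = Mul(Rational(1, 3), t) (Function('f')(t) = Mul(Rational(1, 3), Add(t, Mul(-1, 0))) = Mul(Rational(1, 3), Add(t, 0)) = Mul(Rational(1, 3), t))
Pow(Add(Function('f')(8), -47), 2) = Pow(Add(Mul(Rational(1, 3), 8), -47), 2) = Pow(Add(Rational(8, 3), -47), 2) = Pow(Rational(-133, 3), 2) = Rational(17689, 9)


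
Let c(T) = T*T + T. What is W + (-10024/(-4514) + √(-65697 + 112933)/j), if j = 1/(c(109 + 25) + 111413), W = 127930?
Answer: 288743022/2257 + 1813042*√241 ≈ 2.8274e+7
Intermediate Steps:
c(T) = T + T² (c(T) = T² + T = T + T²)
j = 1/129503 (j = 1/((109 + 25)*(1 + (109 + 25)) + 111413) = 1/(134*(1 + 134) + 111413) = 1/(134*135 + 111413) = 1/(18090 + 111413) = 1/129503 ≈ 7.7218e-6)
W + (-10024/(-4514) + √(-65697 + 112933)/j) = 127930 + (-10024/(-4514) + √(-65697 + 112933)/(1/129503)) = 127930 + (-10024*(-1/4514) + √47236*129503) = 127930 + (5012/2257 + (14*√241)*129503) = 127930 + (5012/2257 + 1813042*√241) = 288743022/2257 + 1813042*√241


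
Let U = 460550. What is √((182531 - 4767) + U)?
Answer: √638314 ≈ 798.95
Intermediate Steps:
√((182531 - 4767) + U) = √((182531 - 4767) + 460550) = √(177764 + 460550) = √638314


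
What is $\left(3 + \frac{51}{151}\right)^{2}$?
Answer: $\frac{254016}{22801} \approx 11.141$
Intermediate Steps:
$\left(3 + \frac{51}{151}\right)^{2} = \left(\frac{504}{151}\right)^{2} = \frac{254016}{22801}$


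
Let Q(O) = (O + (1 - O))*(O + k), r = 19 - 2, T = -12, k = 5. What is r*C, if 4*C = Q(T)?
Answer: -119/4 ≈ -29.750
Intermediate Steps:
r = 17
Q(O) = 5 + O (Q(O) = (O + (1 - O))*(O + 5) = 1*(5 + O) = 5 + O)
C = -7/4 (C = (5 - 12)/4 = (¼)*(-7) = -7/4 ≈ -1.7500)
r*C = 17*(-7/4) = -119/4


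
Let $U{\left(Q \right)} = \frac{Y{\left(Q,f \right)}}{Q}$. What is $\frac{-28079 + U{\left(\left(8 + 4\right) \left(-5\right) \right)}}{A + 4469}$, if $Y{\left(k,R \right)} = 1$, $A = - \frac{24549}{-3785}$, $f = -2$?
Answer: $- \frac{1275348937}{203276568} \approx -6.274$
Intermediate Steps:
$A = \frac{24549}{3785}$ ($A = \left(-24549\right) \left(- \frac{1}{3785}\right) = \frac{24549}{3785} \approx 6.4859$)
$U{\left(Q \right)} = \frac{1}{Q}$ ($U{\left(Q \right)} = 1 \frac{1}{Q} = \frac{1}{Q}$)
$\frac{-28079 + U{\left(\left(8 + 4\right) \left(-5\right) \right)}}{A + 4469} = \frac{-28079 + \frac{1}{\left(8 + 4\right) \left(-5\right)}}{\frac{24549}{3785} + 4469} = \frac{-28079 + \frac{1}{12 \left(-5\right)}}{\frac{16939714}{3785}} = \left(-28079 + \frac{1}{-60}\right) \frac{3785}{16939714} = \left(-28079 - \frac{1}{60}\right) \frac{3785}{16939714} = \left(- \frac{1684741}{60}\right) \frac{3785}{16939714} = - \frac{1275348937}{203276568}$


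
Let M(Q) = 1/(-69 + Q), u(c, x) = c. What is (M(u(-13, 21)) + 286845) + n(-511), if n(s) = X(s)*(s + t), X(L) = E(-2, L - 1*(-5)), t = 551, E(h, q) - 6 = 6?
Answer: 23560649/82 ≈ 2.8733e+5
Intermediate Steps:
E(h, q) = 12 (E(h, q) = 6 + 6 = 12)
X(L) = 12
n(s) = 6612 + 12*s (n(s) = 12*(s + 551) = 12*(551 + s) = 6612 + 12*s)
(M(u(-13, 21)) + 286845) + n(-511) = (1/(-69 - 13) + 286845) + (6612 + 12*(-511)) = (1/(-82) + 286845) + (6612 - 6132) = (-1/82 + 286845) + 480 = 23521289/82 + 480 = 23560649/82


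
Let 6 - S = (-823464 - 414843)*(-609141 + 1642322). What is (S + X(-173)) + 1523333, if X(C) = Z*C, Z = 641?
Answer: 1279396677013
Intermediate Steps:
S = 1279395264573 (S = 6 - (-823464 - 414843)*(-609141 + 1642322) = 6 - (-1238307)*1033181 = 6 - 1*(-1279395264567) = 6 + 1279395264567 = 1279395264573)
X(C) = 641*C
(S + X(-173)) + 1523333 = (1279395264573 + 641*(-173)) + 1523333 = (1279395264573 - 110893) + 1523333 = 1279395153680 + 1523333 = 1279396677013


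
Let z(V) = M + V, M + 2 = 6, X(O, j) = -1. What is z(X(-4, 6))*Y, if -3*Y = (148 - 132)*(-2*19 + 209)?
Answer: -2736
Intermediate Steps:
M = 4 (M = -2 + 6 = 4)
z(V) = 4 + V
Y = -912 (Y = -(148 - 132)*(-2*19 + 209)/3 = -16*(-38 + 209)/3 = -16*171/3 = -⅓*2736 = -912)
z(X(-4, 6))*Y = (4 - 1)*(-912) = 3*(-912) = -2736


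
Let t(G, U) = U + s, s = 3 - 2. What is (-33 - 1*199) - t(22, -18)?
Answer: -215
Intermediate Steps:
s = 1
t(G, U) = 1 + U (t(G, U) = U + 1 = 1 + U)
(-33 - 1*199) - t(22, -18) = (-33 - 1*199) - (1 - 18) = (-33 - 199) - 1*(-17) = -232 + 17 = -215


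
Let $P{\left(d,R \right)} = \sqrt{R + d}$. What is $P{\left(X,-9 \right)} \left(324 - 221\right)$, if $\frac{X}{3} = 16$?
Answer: $103 \sqrt{39} \approx 643.23$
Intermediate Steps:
$X = 48$ ($X = 3 \cdot 16 = 48$)
$P{\left(X,-9 \right)} \left(324 - 221\right) = \sqrt{-9 + 48} \left(324 - 221\right) = \sqrt{39} \cdot 103 = 103 \sqrt{39}$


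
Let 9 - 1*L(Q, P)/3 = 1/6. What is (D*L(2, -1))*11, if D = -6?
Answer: -1749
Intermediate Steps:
L(Q, P) = 53/2 (L(Q, P) = 27 - 3/6 = 27 - 3*⅙ = 27 - ½ = 53/2)
(D*L(2, -1))*11 = -6*53/2*11 = -159*11 = -1749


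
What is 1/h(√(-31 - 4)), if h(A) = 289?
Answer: 1/289 ≈ 0.0034602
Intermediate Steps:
1/h(√(-31 - 4)) = 1/289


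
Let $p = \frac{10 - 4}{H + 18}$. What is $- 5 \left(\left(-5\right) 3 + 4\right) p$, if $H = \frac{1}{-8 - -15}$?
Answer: $\frac{2310}{127} \approx 18.189$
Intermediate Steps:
$H = \frac{1}{7}$ ($H = \frac{1}{-8 + 15} = \frac{1}{7} \approx 0.14286$)
$p = \frac{42}{127}$ ($p = \frac{10 - 4}{\frac{1}{7} + 18} = \frac{6}{\frac{127}{7}} = 6 \cdot \frac{7}{127} = \frac{42}{127} \approx 0.33071$)
$- 5 \left(\left(-5\right) 3 + 4\right) p = - 5 \left(\left(-5\right) 3 + 4\right) \frac{42}{127} = - 5 \left(-15 + 4\right) \frac{42}{127} = \left(-5\right) \left(-11\right) \frac{42}{127} = 55 \cdot \frac{42}{127} = \frac{2310}{127}$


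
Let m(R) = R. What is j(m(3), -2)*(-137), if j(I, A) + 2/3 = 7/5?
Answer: -1507/15 ≈ -100.47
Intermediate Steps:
j(I, A) = 11/15 (j(I, A) = -⅔ + 7/5 = 11/15)
j(m(3), -2)*(-137) = (11/15)*(-137) = -1507/15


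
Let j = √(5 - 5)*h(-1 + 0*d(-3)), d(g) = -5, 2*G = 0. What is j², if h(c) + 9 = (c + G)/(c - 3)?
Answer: 0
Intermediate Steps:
G = 0 (G = (½)*0 = 0)
h(c) = -9 + c/(-3 + c) (h(c) = -9 + (c + 0)/(c - 3) = -9 + c/(-3 + c))
j = 0 (j = √(5 - 5)*((27 - 8*(-1 + 0*(-5)))/(-3 + (-1 + 0*(-5)))) = √0*((27 - 8*(-1 + 0))/(-3 + (-1 + 0))) = 0*((27 - 8*(-1))/(-3 - 1)) = 0*((27 + 8)/(-4)) = 0*(-¼*35) = 0*(-35/4) = 0)
j² = 0² = 0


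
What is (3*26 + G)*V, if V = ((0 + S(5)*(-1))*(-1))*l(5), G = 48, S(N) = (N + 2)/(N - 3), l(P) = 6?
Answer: 2646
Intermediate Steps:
S(N) = (2 + N)/(-3 + N)
V = 21 (V = ((0 + ((2 + 5)/(-3 + 5))*(-1))*(-1))*6 = ((0 + (7/2)*(-1))*(-1))*6 = ((0 - 7/2)*(-1))*6 = -7/2*(-1)*6 = (7/2)*6 = 21)
(3*26 + G)*V = (3*26 + 48)*21 = (78 + 48)*21 = 126*21 = 2646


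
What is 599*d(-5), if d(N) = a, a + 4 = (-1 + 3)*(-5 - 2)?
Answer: -10782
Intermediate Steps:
a = -18 (a = -4 + (-1 + 3)*(-5 - 2) = -4 + 2*(-7) = -4 - 14 = -18)
d(N) = -18
599*d(-5) = 599*(-18) = -10782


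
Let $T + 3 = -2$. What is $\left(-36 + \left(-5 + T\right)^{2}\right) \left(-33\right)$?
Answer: $-2112$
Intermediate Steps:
$T = -5$ ($T = -3 - 2 = -5$)
$\left(-36 + \left(-5 + T\right)^{2}\right) \left(-33\right) = \left(-36 + \left(-5 - 5\right)^{2}\right) \left(-33\right) = \left(-36 + \left(-10\right)^{2}\right) \left(-33\right) = \left(-36 + 100\right) \left(-33\right) = 64 \left(-33\right) = -2112$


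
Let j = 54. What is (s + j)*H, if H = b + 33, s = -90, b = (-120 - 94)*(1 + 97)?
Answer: 753804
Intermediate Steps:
b = -20972 (b = -214*98 = -20972)
H = -20939 (H = -20972 + 33 = -20939)
(s + j)*H = (-90 + 54)*(-20939) = -36*(-20939) = 753804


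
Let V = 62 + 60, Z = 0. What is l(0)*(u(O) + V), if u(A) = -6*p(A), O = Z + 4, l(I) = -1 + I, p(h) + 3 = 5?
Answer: -110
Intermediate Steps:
p(h) = 2 (p(h) = -3 + 5 = 2)
O = 4 (O = 0 + 4 = 4)
u(A) = -12 (u(A) = -6*2 = -12)
V = 122
l(0)*(u(O) + V) = (-1 + 0)*(-12 + 122) = -1*110 = -110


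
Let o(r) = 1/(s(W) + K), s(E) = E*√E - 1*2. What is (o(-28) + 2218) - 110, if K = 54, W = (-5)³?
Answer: 4122887584/1955829 + 625*I*√5/1955829 ≈ 2108.0 + 0.00071455*I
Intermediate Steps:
W = -125
s(E) = -2 + E^(3/2) (s(E) = E^(3/2) - 2 = -2 + E^(3/2))
o(r) = 1/(52 - 625*I*√5) (o(r) = 1/((-2 + (-125)^(3/2)) + 54) = 1/((-2 - 625*I*√5) + 54) = 1/(52 - 625*I*√5))
(o(-28) + 2218) - 110 = ((52/1955829 + 625*I*√5/1955829) + 2218) - 110 = (4338028774/1955829 + 625*I*√5/1955829) - 110 = 4122887584/1955829 + 625*I*√5/1955829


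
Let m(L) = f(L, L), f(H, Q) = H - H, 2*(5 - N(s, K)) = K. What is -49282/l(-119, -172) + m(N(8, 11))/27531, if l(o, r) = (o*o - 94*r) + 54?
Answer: -49282/30383 ≈ -1.6220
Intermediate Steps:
l(o, r) = 54 + o² - 94*r (l(o, r) = (o² - 94*r) + 54 = 54 + o² - 94*r)
N(s, K) = 5 - K/2
f(H, Q) = 0
m(L) = 0
-49282/l(-119, -172) + m(N(8, 11))/27531 = -49282/(54 + (-119)² - 94*(-172)) + 0/27531 = -49282/(54 + 14161 + 16168) + 0*(1/27531) = -49282/30383 + 0 = -49282/30383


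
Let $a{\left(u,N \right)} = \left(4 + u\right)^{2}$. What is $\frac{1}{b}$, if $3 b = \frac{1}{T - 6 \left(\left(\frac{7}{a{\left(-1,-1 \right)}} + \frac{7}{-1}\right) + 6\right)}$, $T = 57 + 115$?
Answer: $520$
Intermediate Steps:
$T = 172$
$b = \frac{1}{520}$ ($b = \frac{1}{3 \left(172 - 6 \left(\left(\frac{7}{\left(4 - 1\right)^{2}} + \frac{7}{-1}\right) + 6\right)\right)} = \frac{1}{3 \left(172 - 6 \left(\left(\frac{7}{3^{2}} + 7 \left(-1\right)\right) + 6\right)\right)} = \frac{1}{3 \left(172 - 6 \left(\left(\frac{7}{9} - 7\right) + 6\right)\right)} = \frac{1}{3 \left(172 - 6 \left(- \frac{56}{9} + 6\right)\right)} = \frac{1}{3 \left(172 - - \frac{4}{3}\right)} = \frac{1}{3 \left(172 + \frac{4}{3}\right)} = \frac{1}{3 \cdot \frac{520}{3}} = \frac{1}{3} \cdot \frac{3}{520} = \frac{1}{520} \approx 0.0019231$)
$\frac{1}{b} = \frac{1}{\frac{1}{520}} = 520$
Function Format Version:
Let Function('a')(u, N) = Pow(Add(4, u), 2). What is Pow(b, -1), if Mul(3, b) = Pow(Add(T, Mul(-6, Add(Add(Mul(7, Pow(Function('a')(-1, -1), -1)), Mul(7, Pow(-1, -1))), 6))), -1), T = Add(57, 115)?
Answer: 520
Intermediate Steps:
T = 172
b = Rational(1, 520) (b = Mul(Rational(1, 3), Pow(Add(172, Mul(-6, Add(Add(Mul(7, Pow(Pow(Add(4, -1), 2), -1)), Mul(7, Pow(-1, -1))), 6))), -1)) = Mul(Rational(1, 3), Pow(Add(172, Mul(-6, Add(Add(Mul(7, Pow(Pow(3, 2), -1)), Mul(7, -1)), 6))), -1)) = Mul(Rational(1, 3), Pow(Add(172, Mul(-6, Add(Add(Mul(7, Pow(9, -1)), -7), 6))), -1)) = Mul(Rational(1, 3), Pow(Add(172, Mul(-6, Add(Add(Mul(7, Rational(1, 9)), -7), 6))), -1)) = Mul(Rational(1, 3), Pow(Add(172, Mul(-6, Add(Add(Rational(7, 9), -7), 6))), -1)) = Mul(Rational(1, 3), Pow(Add(172, Mul(-6, Add(Rational(-56, 9), 6))), -1)) = Mul(Rational(1, 3), Pow(Add(172, Mul(-6, Rational(-2, 9))), -1)) = Mul(Rational(1, 3), Pow(Add(172, Rational(4, 3)), -1)) = Mul(Rational(1, 3), Pow(Rational(520, 3), -1)) = Mul(Rational(1, 3), Rational(3, 520)) = Rational(1, 520) ≈ 0.0019231)
Pow(b, -1) = Pow(Rational(1, 520), -1) = 520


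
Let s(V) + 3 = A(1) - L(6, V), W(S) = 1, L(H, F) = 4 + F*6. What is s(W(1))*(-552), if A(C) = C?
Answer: 6624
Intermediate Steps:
L(H, F) = 4 + 6*F
s(V) = -6 - 6*V (s(V) = -3 + (1 - (4 + 6*V)) = -3 + (1 + (-4 - 6*V)) = -3 + (-3 - 6*V) = -6 - 6*V)
s(W(1))*(-552) = (-6 - 6*1)*(-552) = (-6 - 6)*(-552) = -12*(-552) = 6624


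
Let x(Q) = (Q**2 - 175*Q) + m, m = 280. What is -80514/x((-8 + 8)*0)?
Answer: -5751/20 ≈ -287.55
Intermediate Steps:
x(Q) = 280 + Q**2 - 175*Q (x(Q) = (Q**2 - 175*Q) + 280 = 280 + Q**2 - 175*Q)
-80514/x((-8 + 8)*0) = -80514/(280 + ((-8 + 8)*0)**2 - 175*(-8 + 8)*0) = -80514/(280 + (0*0)**2 - 0*0) = -80514/(280 + 0**2 - 175*0) = -80514/(280 + 0 + 0) = -80514/280 = -80514*1/280 = -5751/20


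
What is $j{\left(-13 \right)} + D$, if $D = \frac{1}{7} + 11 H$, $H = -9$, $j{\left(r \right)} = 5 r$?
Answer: $- \frac{1147}{7} \approx -163.86$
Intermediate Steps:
$D = - \frac{692}{7}$ ($D = \frac{1}{7} + 11 \left(-9\right) = \frac{1}{7} - 99 = - \frac{692}{7} \approx -98.857$)
$j{\left(-13 \right)} + D = 5 \left(-13\right) - \frac{692}{7} = -65 - \frac{692}{7} = - \frac{1147}{7}$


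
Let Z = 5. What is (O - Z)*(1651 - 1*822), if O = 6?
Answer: 829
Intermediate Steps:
(O - Z)*(1651 - 1*822) = (6 - 1*5)*(1651 - 1*822) = (6 - 5)*(1651 - 822) = 1*829 = 829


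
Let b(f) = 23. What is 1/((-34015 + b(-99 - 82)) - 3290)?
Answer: -1/37282 ≈ -2.6823e-5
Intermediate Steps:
1/((-34015 + b(-99 - 82)) - 3290) = 1/((-34015 + 23) - 3290) = 1/(-33992 - 3290) = 1/(-37282) = -1/37282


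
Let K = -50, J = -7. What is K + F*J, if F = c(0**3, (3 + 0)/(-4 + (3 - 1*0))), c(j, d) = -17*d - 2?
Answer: -393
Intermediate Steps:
c(j, d) = -2 - 17*d
F = 49 (F = -2 - 17*(3 + 0)/(-4 + (3 - 1*0)) = -2 - 51/(-4 + (3 + 0)) = -2 - 51/(-4 + 3) = -2 - 51/(-1) = -2 - 51*(-1) = -2 - 17*(-3) = -2 + 51 = 49)
K + F*J = -50 + 49*(-7) = -50 - 343 = -393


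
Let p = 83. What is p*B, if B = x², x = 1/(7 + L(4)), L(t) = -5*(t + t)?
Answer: 83/1089 ≈ 0.076217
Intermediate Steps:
L(t) = -10*t
x = -1/33 (x = 1/(7 - 10*4) = 1/(7 - 40) = 1/(-33) = -1/33 ≈ -0.030303)
B = 1/1089 (B = (-1/33)² = 1/1089 ≈ 0.00091827)
p*B = 83*(1/1089) = 83/1089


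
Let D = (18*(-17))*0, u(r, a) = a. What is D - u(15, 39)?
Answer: -39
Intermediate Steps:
D = 0 (D = -306*0 = 0)
D - u(15, 39) = 0 - 1*39 = 0 - 39 = -39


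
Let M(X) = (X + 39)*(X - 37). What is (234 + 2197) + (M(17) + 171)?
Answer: 1482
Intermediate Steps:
M(X) = (-37 + X)*(39 + X) (M(X) = (39 + X)*(-37 + X) = (-37 + X)*(39 + X))
(234 + 2197) + (M(17) + 171) = (234 + 2197) + ((-1443 + 17² + 2*17) + 171) = 2431 + ((-1443 + 289 + 34) + 171) = 2431 + (-1120 + 171) = 2431 - 949 = 1482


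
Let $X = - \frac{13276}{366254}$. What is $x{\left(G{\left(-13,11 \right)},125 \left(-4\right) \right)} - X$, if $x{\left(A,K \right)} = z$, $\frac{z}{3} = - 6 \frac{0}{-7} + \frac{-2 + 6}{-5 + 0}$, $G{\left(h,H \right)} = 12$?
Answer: $- \frac{2164334}{915635} \approx -2.3638$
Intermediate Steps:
$X = - \frac{6638}{183127}$ ($X = \left(-13276\right) \frac{1}{366254} = - \frac{6638}{183127} \approx -0.036248$)
$z = - \frac{12}{5}$ ($z = 3 \left(- 6 \frac{0}{-7} + \frac{-2 + 6}{-5 + 0}\right) = 3 \left(- 6 \cdot 0 \left(- \frac{1}{7}\right) + \frac{4}{-5}\right) = 3 \left(\left(-6\right) 0 + 4 \left(- \frac{1}{5}\right)\right) = 3 \left(0 - \frac{4}{5}\right) = 3 \left(- \frac{4}{5}\right) = - \frac{12}{5} \approx -2.4$)
$x{\left(A,K \right)} = - \frac{12}{5}$
$x{\left(G{\left(-13,11 \right)},125 \left(-4\right) \right)} - X = - \frac{12}{5} - - \frac{6638}{183127} = - \frac{12}{5} + \frac{6638}{183127} = - \frac{2164334}{915635}$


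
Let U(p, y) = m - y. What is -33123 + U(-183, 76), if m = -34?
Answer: -33233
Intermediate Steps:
U(p, y) = -34 - y
-33123 + U(-183, 76) = -33123 + (-34 - 1*76) = -33123 + (-34 - 76) = -33123 - 110 = -33233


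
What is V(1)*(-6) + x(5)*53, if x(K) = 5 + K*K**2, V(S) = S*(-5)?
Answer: 6920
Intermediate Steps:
V(S) = -5*S
x(K) = 5 + K**3
V(1)*(-6) + x(5)*53 = -5*1*(-6) + (5 + 5**3)*53 = -5*(-6) + (5 + 125)*53 = 30 + 130*53 = 30 + 6890 = 6920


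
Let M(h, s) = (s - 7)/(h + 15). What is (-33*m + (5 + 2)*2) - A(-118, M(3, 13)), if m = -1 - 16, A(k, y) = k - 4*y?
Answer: 2083/3 ≈ 694.33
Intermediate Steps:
M(h, s) = (-7 + s)/(15 + h)
m = -17
(-33*m + (5 + 2)*2) - A(-118, M(3, 13)) = (-33*(-17) + (5 + 2)*2) - (-118 - 4*(-7 + 13)/(15 + 3)) = (561 + 7*2) - (-118 - 4*6/18) = (561 + 14) - (-118 - 2*6/9) = 575 - (-118 - 4*⅓) = 575 - (-118 - 4/3) = 575 - 1*(-358/3) = 575 + 358/3 = 2083/3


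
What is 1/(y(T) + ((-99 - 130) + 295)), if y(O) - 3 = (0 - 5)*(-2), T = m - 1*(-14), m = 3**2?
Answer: 1/79 ≈ 0.012658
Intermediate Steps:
m = 9
T = 23 (T = 9 - 1*(-14) = 9 + 14 = 23)
y(O) = 13 (y(O) = 3 + (0 - 5)*(-2) = 3 - 5*(-2) = 3 + 10 = 13)
1/(y(T) + ((-99 - 130) + 295)) = 1/(13 + ((-99 - 130) + 295)) = 1/(13 + (-229 + 295)) = 1/(13 + 66) = 1/79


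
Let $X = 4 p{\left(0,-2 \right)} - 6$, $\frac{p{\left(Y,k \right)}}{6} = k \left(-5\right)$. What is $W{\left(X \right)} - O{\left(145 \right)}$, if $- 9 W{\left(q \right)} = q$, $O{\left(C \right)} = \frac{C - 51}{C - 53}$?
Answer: $- \frac{1243}{46} \approx -27.022$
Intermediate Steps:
$p{\left(Y,k \right)} = - 30 k$ ($p{\left(Y,k \right)} = 6 k \left(-5\right) = 6 \left(- 5 k\right) = - 30 k$)
$O{\left(C \right)} = \frac{-51 + C}{-53 + C}$
$X = 234$ ($X = 4 \left(\left(-30\right) \left(-2\right)\right) - 6 = 4 \cdot 60 - 6 = 240 - 6 = 234$)
$W{\left(q \right)} = - \frac{q}{9}$
$W{\left(X \right)} - O{\left(145 \right)} = \left(- \frac{1}{9}\right) 234 - \frac{-51 + 145}{-53 + 145} = -26 - \frac{1}{92} \cdot 94 = -26 - \frac{47}{46} = - \frac{1243}{46}$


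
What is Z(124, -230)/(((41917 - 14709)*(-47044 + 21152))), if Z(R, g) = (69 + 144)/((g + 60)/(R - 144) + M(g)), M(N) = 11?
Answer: -71/4579051984 ≈ -1.5505e-8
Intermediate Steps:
Z(R, g) = 213/(11 + (60 + g)/(-144 + R)) (Z(R, g) = (69 + 144)/((g + 60)/(R - 144) + 11) = 213/((60 + g)/(-144 + R) + 11) = 213/(11 + (60 + g)/(-144 + R)))
Z(124, -230)/(((41917 - 14709)*(-47044 + 21152))) = (213*(-144 + 124)/(-1524 - 230 + 11*124))/(((41917 - 14709)*(-47044 + 21152))) = (213*(-20)/(-1524 - 230 + 1364))/((27208*(-25892))) = (213*(-20)/(-390))/(-704469536) = (213*(-1/390)*(-20))*(-1/704469536) = (142/13)*(-1/704469536) = -71/4579051984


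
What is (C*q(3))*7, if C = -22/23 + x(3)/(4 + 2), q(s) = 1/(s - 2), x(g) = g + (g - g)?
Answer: -147/46 ≈ -3.1957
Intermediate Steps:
x(g) = g (x(g) = g + 0 = g)
q(s) = 1/(-2 + s)
C = -21/46 (C = -22/23 + 3/(4 + 2) = -22*1/23 + 3/6 = -22/23 + 3*(1/6) = -22/23 + 1/2 = -21/46 ≈ -0.45652)
(C*q(3))*7 = -21/(46*(-2 + 3))*7 = -21/46/1*7 = -21/46*1*7 = -21/46*7 = -147/46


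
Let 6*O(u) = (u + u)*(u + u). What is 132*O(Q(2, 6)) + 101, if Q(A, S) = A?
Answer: 453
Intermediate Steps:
O(u) = 2*u²/3 (O(u) = ((u + u)*(u + u))/6 = ((2*u)*(2*u))/6 = (4*u²)/6 = 2*u²/3)
132*O(Q(2, 6)) + 101 = 132*((⅔)*2²) + 101 = 132*((⅔)*4) + 101 = 132*(8/3) + 101 = 352 + 101 = 453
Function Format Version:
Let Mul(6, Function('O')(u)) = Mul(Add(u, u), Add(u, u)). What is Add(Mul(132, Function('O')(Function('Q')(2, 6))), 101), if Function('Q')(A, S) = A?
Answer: 453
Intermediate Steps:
Function('O')(u) = Mul(Rational(2, 3), Pow(u, 2)) (Function('O')(u) = Mul(Rational(1, 6), Mul(Add(u, u), Add(u, u))) = Mul(Rational(1, 6), Mul(Mul(2, u), Mul(2, u))) = Mul(Rational(1, 6), Mul(4, Pow(u, 2))) = Mul(Rational(2, 3), Pow(u, 2)))
Add(Mul(132, Function('O')(Function('Q')(2, 6))), 101) = Add(Mul(132, Mul(Rational(2, 3), Pow(2, 2))), 101) = Add(Mul(132, Mul(Rational(2, 3), 4)), 101) = Add(Mul(132, Rational(8, 3)), 101) = Add(352, 101) = 453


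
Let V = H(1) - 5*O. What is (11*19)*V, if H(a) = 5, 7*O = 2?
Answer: 5225/7 ≈ 746.43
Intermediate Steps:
O = 2/7 (O = (1/7)*2 = 2/7 ≈ 0.28571)
V = 25/7 (V = 5 - 5*2/7 = 5 - 10/7 = 25/7 ≈ 3.5714)
(11*19)*V = (11*19)*(25/7) = 209*(25/7) = 5225/7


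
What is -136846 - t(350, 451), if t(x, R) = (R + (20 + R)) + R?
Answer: -138219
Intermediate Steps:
t(x, R) = 20 + 3*R (t(x, R) = (20 + 2*R) + R = 20 + 3*R)
-136846 - t(350, 451) = -136846 - (20 + 3*451) = -136846 - (20 + 1353) = -136846 - 1*1373 = -136846 - 1373 = -138219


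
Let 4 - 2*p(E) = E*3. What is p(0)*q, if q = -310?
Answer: -620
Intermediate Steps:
p(E) = 2 - 3*E/2 (p(E) = 2 - E*3/2 = 2 - 3*E/2)
p(0)*q = (2 - 3/2*0)*(-310) = (2 + 0)*(-310) = 2*(-310) = -620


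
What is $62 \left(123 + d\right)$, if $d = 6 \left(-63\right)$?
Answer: $-15810$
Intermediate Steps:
$d = -378$
$62 \left(123 + d\right) = 62 \left(123 - 378\right) = 62 \left(-255\right) = -15810$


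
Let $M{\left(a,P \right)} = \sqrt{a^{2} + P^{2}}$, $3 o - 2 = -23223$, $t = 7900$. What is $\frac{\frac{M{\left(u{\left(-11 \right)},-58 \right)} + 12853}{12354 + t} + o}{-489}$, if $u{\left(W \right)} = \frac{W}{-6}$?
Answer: $\frac{470279575}{29712618} - \frac{5 \sqrt{4849}}{59425236} \approx 15.828$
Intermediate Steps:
$o = - \frac{23221}{3}$ ($o = \frac{2}{3} + \frac{1}{3} \left(-23223\right) = \frac{2}{3} - 7741 = - \frac{23221}{3} \approx -7740.3$)
$u{\left(W \right)} = - \frac{W}{6}$ ($u{\left(W \right)} = W \left(- \frac{1}{6}\right) = - \frac{W}{6}$)
$M{\left(a,P \right)} = \sqrt{P^{2} + a^{2}}$
$\frac{\frac{M{\left(u{\left(-11 \right)},-58 \right)} + 12853}{12354 + t} + o}{-489} = \frac{\frac{\sqrt{\left(-58\right)^{2} + \left(\left(- \frac{1}{6}\right) \left(-11\right)\right)^{2}} + 12853}{12354 + 7900} - \frac{23221}{3}}{-489} = \left(\frac{\sqrt{3364 + \left(\frac{11}{6}\right)^{2}} + 12853}{20254} - \frac{23221}{3}\right) \left(- \frac{1}{489}\right) = \left(\left(\sqrt{3364 + \frac{121}{36}} + 12853\right) \frac{1}{20254} - \frac{23221}{3}\right) \left(- \frac{1}{489}\right) = \left(\left(\sqrt{\frac{121225}{36}} + 12853\right) \frac{1}{20254} - \frac{23221}{3}\right) \left(- \frac{1}{489}\right) = \left(\left(\frac{5 \sqrt{4849}}{6} + 12853\right) \frac{1}{20254} - \frac{23221}{3}\right) \left(- \frac{1}{489}\right) = \left(\left(12853 + \frac{5 \sqrt{4849}}{6}\right) \frac{1}{20254} - \frac{23221}{3}\right) \left(- \frac{1}{489}\right) = \left(\left(\frac{12853}{20254} + \frac{5 \sqrt{4849}}{121524}\right) - \frac{23221}{3}\right) \left(- \frac{1}{489}\right) = \left(- \frac{470279575}{60762} + \frac{5 \sqrt{4849}}{121524}\right) \left(- \frac{1}{489}\right) = \frac{470279575}{29712618} - \frac{5 \sqrt{4849}}{59425236}$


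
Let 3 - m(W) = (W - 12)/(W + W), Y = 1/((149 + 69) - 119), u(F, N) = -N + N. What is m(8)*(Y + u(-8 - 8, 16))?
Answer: 13/396 ≈ 0.032828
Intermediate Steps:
u(F, N) = 0
Y = 1/99 (Y = 1/(218 - 119) = 1/99 ≈ 0.010101)
m(W) = 3 - (-12 + W)/(2*W) (m(W) = 3 - (W - 12)/(W + W) = 3 - (-12 + W)/(2*W))
m(8)*(Y + u(-8 - 8, 16)) = (5/2 + 6/8)*(1/99 + 0) = (5/2 + 6*(1/8))*(1/99) = (5/2 + 3/4)*(1/99) = (13/4)*(1/99) = 13/396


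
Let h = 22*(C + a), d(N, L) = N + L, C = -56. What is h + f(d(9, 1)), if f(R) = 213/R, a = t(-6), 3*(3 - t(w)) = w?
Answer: -11007/10 ≈ -1100.7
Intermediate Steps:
t(w) = 3 - w/3
a = 5 (a = 3 - ⅓*(-6) = 3 + 2 = 5)
d(N, L) = L + N
h = -1122 (h = 22*(-56 + 5) = 22*(-51) = -1122)
h + f(d(9, 1)) = -1122 + 213/(1 + 9) = -1122 + 213/10 = -11007/10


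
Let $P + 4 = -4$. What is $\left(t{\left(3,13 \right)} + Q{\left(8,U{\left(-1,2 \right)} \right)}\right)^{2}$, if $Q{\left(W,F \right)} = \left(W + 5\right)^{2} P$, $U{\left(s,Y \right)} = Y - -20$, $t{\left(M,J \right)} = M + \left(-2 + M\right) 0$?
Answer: $1819801$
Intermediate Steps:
$P = -8$ ($P = -4 - 4 = -8$)
$t{\left(M,J \right)} = M$ ($t{\left(M,J \right)} = M + 0 = M$)
$U{\left(s,Y \right)} = 20 + Y$ ($U{\left(s,Y \right)} = Y + 20 = 20 + Y$)
$Q{\left(W,F \right)} = - 8 \left(5 + W\right)^{2}$ ($Q{\left(W,F \right)} = \left(W + 5\right)^{2} \left(-8\right) = \left(5 + W\right)^{2} \left(-8\right) = - 8 \left(5 + W\right)^{2}$)
$\left(t{\left(3,13 \right)} + Q{\left(8,U{\left(-1,2 \right)} \right)}\right)^{2} = \left(3 - 8 \left(5 + 8\right)^{2}\right)^{2} = \left(3 - 8 \cdot 13^{2}\right)^{2} = \left(3 - 1352\right)^{2} = \left(-1349\right)^{2} = 1819801$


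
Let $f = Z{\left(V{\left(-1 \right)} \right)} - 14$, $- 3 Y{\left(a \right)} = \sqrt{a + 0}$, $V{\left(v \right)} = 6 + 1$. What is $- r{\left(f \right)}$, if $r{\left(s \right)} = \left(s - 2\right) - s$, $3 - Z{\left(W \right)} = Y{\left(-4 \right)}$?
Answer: $2$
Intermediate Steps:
$V{\left(v \right)} = 7$
$Y{\left(a \right)} = - \frac{\sqrt{a}}{3}$ ($Y{\left(a \right)} = - \frac{\sqrt{a + 0}}{3} = - \frac{\sqrt{a}}{3}$)
$Z{\left(W \right)} = 3 + \frac{2 i}{3}$ ($Z{\left(W \right)} = 3 - - \frac{\sqrt{-4}}{3} = 3 - - \frac{2 i}{3} = 3 + \frac{2 i}{3}$)
$f = -11 + \frac{2 i}{3}$ ($f = \left(3 + \frac{2 i}{3}\right) - 14 = -11 + \frac{2 i}{3} \approx -11.0 + 0.66667 i$)
$r{\left(s \right)} = -2$ ($r{\left(s \right)} = \left(s - 2\right) - s = \left(-2 + s\right) - s = -2$)
$- r{\left(f \right)} = \left(-1\right) \left(-2\right) = 2$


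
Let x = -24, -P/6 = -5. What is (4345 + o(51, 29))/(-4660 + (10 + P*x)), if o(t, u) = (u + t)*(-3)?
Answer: -821/1074 ≈ -0.76443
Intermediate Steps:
P = 30 (P = -6*(-5) = 30)
o(t, u) = -3*t - 3*u (o(t, u) = (t + u)*(-3) = -3*t - 3*u)
(4345 + o(51, 29))/(-4660 + (10 + P*x)) = (4345 + (-3*51 - 3*29))/(-4660 + (10 + 30*(-24))) = (4345 + (-153 - 87))/(-4660 + (10 - 720)) = (4345 - 240)/(-4660 - 710) = 4105/(-5370) = 4105*(-1/5370) = -821/1074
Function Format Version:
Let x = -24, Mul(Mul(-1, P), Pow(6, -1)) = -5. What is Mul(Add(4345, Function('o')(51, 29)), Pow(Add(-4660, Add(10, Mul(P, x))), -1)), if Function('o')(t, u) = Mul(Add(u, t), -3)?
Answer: Rational(-821, 1074) ≈ -0.76443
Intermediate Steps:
P = 30 (P = Mul(-6, -5) = 30)
Function('o')(t, u) = Add(Mul(-3, t), Mul(-3, u)) (Function('o')(t, u) = Mul(Add(t, u), -3) = Add(Mul(-3, t), Mul(-3, u)))
Mul(Add(4345, Function('o')(51, 29)), Pow(Add(-4660, Add(10, Mul(P, x))), -1)) = Mul(Add(4345, Add(Mul(-3, 51), Mul(-3, 29))), Pow(Add(-4660, Add(10, Mul(30, -24))), -1)) = Mul(Add(4345, Add(-153, -87)), Pow(Add(-4660, Add(10, -720)), -1)) = Mul(Add(4345, -240), Pow(Add(-4660, -710), -1)) = Mul(4105, Pow(-5370, -1)) = Mul(4105, Rational(-1, 5370)) = Rational(-821, 1074)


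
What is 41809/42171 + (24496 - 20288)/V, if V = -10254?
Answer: 13958551/24023413 ≈ 0.58104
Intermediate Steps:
41809/42171 + (24496 - 20288)/V = 41809/42171 + (24496 - 20288)/(-10254) = 41809*(1/42171) + 4208*(-1/10254) = 41809/42171 - 2104/5127 = 13958551/24023413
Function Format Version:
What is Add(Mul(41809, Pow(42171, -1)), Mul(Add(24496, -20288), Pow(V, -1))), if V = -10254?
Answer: Rational(13958551, 24023413) ≈ 0.58104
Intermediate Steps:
Add(Mul(41809, Pow(42171, -1)), Mul(Add(24496, -20288), Pow(V, -1))) = Add(Mul(41809, Pow(42171, -1)), Mul(Add(24496, -20288), Pow(-10254, -1))) = Add(Mul(41809, Rational(1, 42171)), Mul(4208, Rational(-1, 10254))) = Add(Rational(41809, 42171), Rational(-2104, 5127)) = Rational(13958551, 24023413)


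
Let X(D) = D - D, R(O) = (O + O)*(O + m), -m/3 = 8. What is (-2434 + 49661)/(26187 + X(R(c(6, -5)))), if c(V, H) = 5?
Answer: 47227/26187 ≈ 1.8035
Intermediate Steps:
m = -24 (m = -3*8 = -24)
R(O) = 2*O*(-24 + O) (R(O) = (O + O)*(O - 24) = (2*O)*(-24 + O) = 2*O*(-24 + O))
X(D) = 0
(-2434 + 49661)/(26187 + X(R(c(6, -5)))) = (-2434 + 49661)/(26187 + 0) = 47227/26187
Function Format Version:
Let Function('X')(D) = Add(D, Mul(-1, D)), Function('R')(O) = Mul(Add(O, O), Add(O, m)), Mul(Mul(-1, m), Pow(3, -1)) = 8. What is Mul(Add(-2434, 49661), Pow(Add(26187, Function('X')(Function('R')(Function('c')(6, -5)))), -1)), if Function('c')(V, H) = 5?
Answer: Rational(47227, 26187) ≈ 1.8035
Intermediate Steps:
m = -24 (m = Mul(-3, 8) = -24)
Function('R')(O) = Mul(2, O, Add(-24, O)) (Function('R')(O) = Mul(Add(O, O), Add(O, -24)) = Mul(Mul(2, O), Add(-24, O)) = Mul(2, O, Add(-24, O)))
Function('X')(D) = 0
Mul(Add(-2434, 49661), Pow(Add(26187, Function('X')(Function('R')(Function('c')(6, -5)))), -1)) = Mul(Add(-2434, 49661), Pow(Add(26187, 0), -1)) = Mul(47227, Pow(26187, -1)) = Mul(47227, Rational(1, 26187)) = Rational(47227, 26187)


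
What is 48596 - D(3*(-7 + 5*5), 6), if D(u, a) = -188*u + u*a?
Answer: 58424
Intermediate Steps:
D(u, a) = -188*u + a*u
48596 - D(3*(-7 + 5*5), 6) = 48596 - 3*(-7 + 5*5)*(-188 + 6) = 48596 - 3*(-7 + 25)*(-182) = 48596 - 3*18*(-182) = 48596 - 54*(-182) = 48596 - 1*(-9828) = 48596 + 9828 = 58424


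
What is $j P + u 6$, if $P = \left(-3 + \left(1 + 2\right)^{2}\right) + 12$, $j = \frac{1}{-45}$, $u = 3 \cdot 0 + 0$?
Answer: $- \frac{2}{5} \approx -0.4$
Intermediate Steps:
$u = 0$ ($u = 0 + 0 = 0$)
$j = - \frac{1}{45} \approx -0.022222$
$P = 18$ ($P = \left(-3 + 3^{2}\right) + 12 = \left(-3 + 9\right) + 12 = 6 + 12 = 18$)
$j P + u 6 = \left(- \frac{1}{45}\right) 18 + 0 \cdot 6 = - \frac{2}{5} + 0 = - \frac{2}{5}$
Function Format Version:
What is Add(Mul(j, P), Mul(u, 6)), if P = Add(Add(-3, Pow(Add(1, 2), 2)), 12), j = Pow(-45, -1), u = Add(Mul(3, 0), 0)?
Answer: Rational(-2, 5) ≈ -0.40000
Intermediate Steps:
u = 0 (u = Add(0, 0) = 0)
j = Rational(-1, 45) ≈ -0.022222
P = 18 (P = Add(Add(-3, Pow(3, 2)), 12) = Add(Add(-3, 9), 12) = Add(6, 12) = 18)
Add(Mul(j, P), Mul(u, 6)) = Add(Mul(Rational(-1, 45), 18), Mul(0, 6)) = Add(Rational(-2, 5), 0) = Rational(-2, 5)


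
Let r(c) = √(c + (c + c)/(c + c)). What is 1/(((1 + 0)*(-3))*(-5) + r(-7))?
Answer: 5/77 - I*√6/231 ≈ 0.064935 - 0.010604*I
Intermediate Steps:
r(c) = √(1 + c) (r(c) = √(c + (2*c)/((2*c))) = √(c + (2*c)*(1/(2*c))) = √(c + 1) = √(1 + c))
1/(((1 + 0)*(-3))*(-5) + r(-7)) = 1/(((1 + 0)*(-3))*(-5) + √(1 - 7)) = 1/((1*(-3))*(-5) + √(-6)) = 1/(-3*(-5) + I*√6) = 1/(15 + I*√6)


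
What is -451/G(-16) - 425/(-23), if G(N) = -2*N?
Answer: 3227/736 ≈ 4.3845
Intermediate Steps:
-451/G(-16) - 425/(-23) = -451/((-2*(-16))) - 425/(-23) = -451/32 - 425*(-1/23) = -451*1/32 + 425/23 = -451/32 + 425/23 = 3227/736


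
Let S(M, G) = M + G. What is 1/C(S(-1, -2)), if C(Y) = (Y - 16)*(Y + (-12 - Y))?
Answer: 1/228 ≈ 0.0043860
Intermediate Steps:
S(M, G) = G + M
C(Y) = 192 - 12*Y (C(Y) = (-16 + Y)*(-12) = 192 - 12*Y)
1/C(S(-1, -2)) = 1/(192 - 12*(-2 - 1)) = 1/(192 - 12*(-3)) = 1/(192 + 36) = 1/228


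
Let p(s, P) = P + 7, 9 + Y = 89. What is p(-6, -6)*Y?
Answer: 80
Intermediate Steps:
Y = 80 (Y = -9 + 89 = 80)
p(s, P) = 7 + P
p(-6, -6)*Y = (7 - 6)*80 = 1*80 = 80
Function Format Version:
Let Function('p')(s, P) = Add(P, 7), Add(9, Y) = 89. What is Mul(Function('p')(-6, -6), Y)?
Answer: 80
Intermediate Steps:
Y = 80 (Y = Add(-9, 89) = 80)
Function('p')(s, P) = Add(7, P)
Mul(Function('p')(-6, -6), Y) = Mul(Add(7, -6), 80) = Mul(1, 80) = 80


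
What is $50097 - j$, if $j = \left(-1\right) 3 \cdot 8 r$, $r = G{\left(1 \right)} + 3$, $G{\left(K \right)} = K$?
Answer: $50193$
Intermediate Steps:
$r = 4$ ($r = 1 + 3 = 4$)
$j = -96$ ($j = \left(-1\right) 3 \cdot 8 \cdot 4 = \left(-3\right) 8 \cdot 4 = \left(-24\right) 4 = -96$)
$50097 - j = 50097 - -96 = 50097 + 96 = 50193$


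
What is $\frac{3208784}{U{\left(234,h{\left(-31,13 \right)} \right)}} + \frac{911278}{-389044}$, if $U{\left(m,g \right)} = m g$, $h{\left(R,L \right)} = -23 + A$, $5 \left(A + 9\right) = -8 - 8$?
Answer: $- \frac{2581957601}{6588153} \approx -391.91$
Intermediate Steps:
$A = - \frac{61}{5}$ ($A = -9 + \frac{-8 - 8}{5} = -9 + \frac{1}{5} \left(-16\right) = -9 - \frac{16}{5} = - \frac{61}{5} \approx -12.2$)
$h{\left(R,L \right)} = - \frac{176}{5}$ ($h{\left(R,L \right)} = -23 - \frac{61}{5} = - \frac{176}{5}$)
$U{\left(m,g \right)} = g m$
$\frac{3208784}{U{\left(234,h{\left(-31,13 \right)} \right)}} + \frac{911278}{-389044} = \frac{3208784}{\left(- \frac{176}{5}\right) 234} + \frac{911278}{-389044} = \frac{3208784}{- \frac{41184}{5}} + 911278 \left(- \frac{1}{389044}\right) = 3208784 \left(- \frac{5}{41184}\right) - \frac{23981}{10238} = - \frac{1002745}{2574} - \frac{23981}{10238} = - \frac{2581957601}{6588153}$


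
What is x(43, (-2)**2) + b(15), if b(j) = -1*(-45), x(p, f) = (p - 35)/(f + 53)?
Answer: 2573/57 ≈ 45.140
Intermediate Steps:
x(p, f) = (-35 + p)/(53 + f)
b(j) = 45
x(43, (-2)**2) + b(15) = (-35 + 43)/(53 + (-2)**2) + 45 = 8/(53 + 4) + 45 = 8/57 + 45 = 2573/57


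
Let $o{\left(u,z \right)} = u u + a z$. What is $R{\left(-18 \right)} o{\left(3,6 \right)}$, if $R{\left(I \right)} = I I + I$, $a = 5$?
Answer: $11934$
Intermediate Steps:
$R{\left(I \right)} = I + I^{2}$ ($R{\left(I \right)} = I^{2} + I = I + I^{2}$)
$o{\left(u,z \right)} = u^{2} + 5 z$ ($o{\left(u,z \right)} = u u + 5 z = u^{2} + 5 z$)
$R{\left(-18 \right)} o{\left(3,6 \right)} = - 18 \left(1 - 18\right) \left(3^{2} + 5 \cdot 6\right) = \left(-18\right) \left(-17\right) \left(9 + 30\right) = 306 \cdot 39 = 11934$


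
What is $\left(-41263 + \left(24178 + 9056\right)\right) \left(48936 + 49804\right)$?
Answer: $-792783460$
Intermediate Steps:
$\left(-41263 + \left(24178 + 9056\right)\right) \left(48936 + 49804\right) = \left(-41263 + 33234\right) 98740 = \left(-8029\right) 98740 = -792783460$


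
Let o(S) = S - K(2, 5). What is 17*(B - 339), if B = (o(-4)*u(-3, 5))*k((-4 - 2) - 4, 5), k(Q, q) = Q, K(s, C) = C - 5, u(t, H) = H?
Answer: -2363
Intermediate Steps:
K(s, C) = -5 + C
o(S) = S (o(S) = S - (-5 + 5) = S - 1*0 = S + 0 = S)
B = 200 (B = (-4*5)*((-4 - 2) - 4) = -20*(-6 - 4) = -20*(-10) = 200)
17*(B - 339) = 17*(200 - 339) = 17*(-139) = -2363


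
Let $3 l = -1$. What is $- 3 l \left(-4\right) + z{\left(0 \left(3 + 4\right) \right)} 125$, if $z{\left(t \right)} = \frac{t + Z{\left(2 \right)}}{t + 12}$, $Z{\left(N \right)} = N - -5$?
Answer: $\frac{827}{12} \approx 68.917$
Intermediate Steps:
$l = - \frac{1}{3}$ ($l = \frac{1}{3} \left(-1\right) = - \frac{1}{3} \approx -0.33333$)
$Z{\left(N \right)} = 5 + N$ ($Z{\left(N \right)} = N + 5 = 5 + N$)
$z{\left(t \right)} = \frac{7 + t}{12 + t}$ ($z{\left(t \right)} = \frac{t + \left(5 + 2\right)}{t + 12} = \frac{t + 7}{12 + t} = \frac{7 + t}{12 + t}$)
$- 3 l \left(-4\right) + z{\left(0 \left(3 + 4\right) \right)} 125 = \left(-3\right) \left(- \frac{1}{3}\right) \left(-4\right) + \frac{7 + 0 \left(3 + 4\right)}{12 + 0 \left(3 + 4\right)} 125 = 1 \left(-4\right) + \frac{7 + 0 \cdot 7}{12 + 0 \cdot 7} \cdot 125 = -4 + \frac{7 + 0}{12 + 0} \cdot 125 = -4 + \frac{1}{12} \cdot 7 \cdot 125 = -4 + \frac{7}{12} \cdot 125 = -4 + \frac{875}{12} = \frac{827}{12}$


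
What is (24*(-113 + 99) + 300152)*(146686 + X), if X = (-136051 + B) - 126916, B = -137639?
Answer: -76129278720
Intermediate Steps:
X = -400606 (X = (-136051 - 137639) - 126916 = -273690 - 126916 = -400606)
(24*(-113 + 99) + 300152)*(146686 + X) = (24*(-113 + 99) + 300152)*(146686 - 400606) = (24*(-14) + 300152)*(-253920) = (-336 + 300152)*(-253920) = 299816*(-253920) = -76129278720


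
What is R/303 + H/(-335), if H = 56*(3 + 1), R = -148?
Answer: -117452/101505 ≈ -1.1571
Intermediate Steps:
H = 224 (H = 56*4 = 224)
R/303 + H/(-335) = -148/303 + 224/(-335) = -148*1/303 + 224*(-1/335) = -148/303 - 224/335 = -117452/101505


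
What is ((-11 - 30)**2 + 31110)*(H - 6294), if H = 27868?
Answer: 707433034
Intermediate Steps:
((-11 - 30)**2 + 31110)*(H - 6294) = ((-11 - 30)**2 + 31110)*(27868 - 6294) = ((-41)**2 + 31110)*21574 = (1681 + 31110)*21574 = 32791*21574 = 707433034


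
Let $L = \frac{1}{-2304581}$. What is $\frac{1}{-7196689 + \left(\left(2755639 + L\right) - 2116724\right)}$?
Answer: $- \frac{2304581}{15112921362695} \approx -1.5249 \cdot 10^{-7}$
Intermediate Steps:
$L = - \frac{1}{2304581} \approx -4.3392 \cdot 10^{-7}$
$\frac{1}{-7196689 + \left(\left(2755639 + L\right) - 2116724\right)} = \frac{1}{-7196689 + \left(\left(2755639 - \frac{1}{2304581}\right) - 2116724\right)} = \frac{1}{-7196689 + \left(\frac{6350593282258}{2304581} - 2116724\right)} = \frac{1}{-7196689 + \frac{1472431369614}{2304581}} = \frac{1}{- \frac{15112921362695}{2304581}} = - \frac{2304581}{15112921362695}$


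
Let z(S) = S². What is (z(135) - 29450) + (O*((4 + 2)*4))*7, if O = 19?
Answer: -8033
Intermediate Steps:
(z(135) - 29450) + (O*((4 + 2)*4))*7 = (135² - 29450) + (19*((4 + 2)*4))*7 = (18225 - 29450) + (19*(6*4))*7 = -11225 + (19*24)*7 = -11225 + 456*7 = -11225 + 3192 = -8033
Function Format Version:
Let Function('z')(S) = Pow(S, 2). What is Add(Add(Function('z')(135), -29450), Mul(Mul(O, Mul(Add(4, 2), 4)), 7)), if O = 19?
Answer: -8033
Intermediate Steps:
Add(Add(Function('z')(135), -29450), Mul(Mul(O, Mul(Add(4, 2), 4)), 7)) = Add(Add(Pow(135, 2), -29450), Mul(Mul(19, Mul(Add(4, 2), 4)), 7)) = Add(Add(18225, -29450), Mul(Mul(19, Mul(6, 4)), 7)) = Add(-11225, Mul(Mul(19, 24), 7)) = Add(-11225, Mul(456, 7)) = Add(-11225, 3192) = -8033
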